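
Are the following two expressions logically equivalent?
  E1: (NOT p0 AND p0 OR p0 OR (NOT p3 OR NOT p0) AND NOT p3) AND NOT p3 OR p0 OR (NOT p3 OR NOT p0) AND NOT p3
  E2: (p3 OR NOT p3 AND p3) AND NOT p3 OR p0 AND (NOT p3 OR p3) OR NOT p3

E1: (NOT p0 AND p0 OR p0 OR (NOT p3 OR NOT p0) AND NOT p3) AND NOT p3 OR p0 OR (NOT p3 OR NOT p0) AND NOT p3
    = (p0 OR (NOT p3 OR NOT p0) AND NOT p3) AND NOT p3 OR p0 OR (NOT p3 OR NOT p0) AND NOT p3   [complement / identity]
    = p0 OR (NOT p3 OR NOT p0) AND NOT p3   [absorption]
    = p0 OR NOT p3   [absorption]
E2: (p3 OR NOT p3 AND p3) AND NOT p3 OR p0 AND (NOT p3 OR p3) OR NOT p3
    = p3 AND NOT p3 OR p0 AND (NOT p3 OR p3) OR NOT p3   [complement / identity]
    = p3 AND NOT p3 OR p0 OR NOT p3   [complement / identity]
    = p0 OR NOT p3   [complement / identity]
Both reduce to p0 OR NOT p3, so they are equivalent.

Yes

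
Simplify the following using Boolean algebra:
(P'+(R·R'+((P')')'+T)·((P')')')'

(P'+(R·R'+((P')')'+T)·((P')')')'
= (P'+(((P')')'+T)·((P')')')'   [complement / identity]
= (P'+((P')')')'   [absorption]
= P·(P')'   [De Morgan]
= P·P   [double negation]
= P   [idempotence]

P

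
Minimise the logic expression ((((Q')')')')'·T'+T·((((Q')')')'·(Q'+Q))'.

Q'

((((Q')')')')'·T'+T·((((Q')')')'·(Q'+Q))'
= ((((Q')')')')'·T'+T·((((Q')')')')'   [complement / identity]
= ((((Q')')')')'   [distribution]
= ((Q')')'   [double negation]
= Q'   [double negation]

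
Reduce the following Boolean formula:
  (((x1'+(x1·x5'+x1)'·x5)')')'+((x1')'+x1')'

(((x1'+(x1·x5'+x1)'·x5)')')'+((x1')'+x1')'
= (x1'+(x1·x5'+x1)'·x5)'+((x1')'+x1')'   — double negation
= (x1'+x1'·x5)'+((x1')'+x1')'   — absorption
= (x1')'+((x1')'+x1')'   — absorption
= (x1')'+x1'·x1   — De Morgan
= (x1')'   — complement / identity
= x1   — double negation

x1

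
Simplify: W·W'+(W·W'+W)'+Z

W·W'+(W·W'+W)'+Z
= W·W'+W'+Z   [complement / identity]
= W'+Z   [complement / identity]

W'+Z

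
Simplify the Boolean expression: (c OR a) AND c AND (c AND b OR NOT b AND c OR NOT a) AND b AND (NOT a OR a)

c AND b

(c OR a) AND c AND (c AND b OR NOT b AND c OR NOT a) AND b AND (NOT a OR a)
= (c OR a) AND c AND (c OR NOT a) AND b AND (NOT a OR a)   — distribution
= c AND (c OR NOT a) AND b AND (NOT a OR a)   — absorption
= c AND b AND (NOT a OR a)   — absorption
= c AND b   — complement / identity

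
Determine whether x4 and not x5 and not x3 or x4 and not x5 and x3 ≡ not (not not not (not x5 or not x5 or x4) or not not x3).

No

E1: x4 and not x5 and not x3 or x4 and not x5 and x3
    = x4 and not x5
E2: not (not not not (not x5 or not x5 or x4) or not not x3)
    = not (not (not x5 or not x5 or x4) or not not x3)
    = (not x5 or not x5 or x4) and not x3
    = (not x5 or x4) and not x3
These differ: at x3=0, x4=0, x5=0, E1 = 0 but E2 = 1.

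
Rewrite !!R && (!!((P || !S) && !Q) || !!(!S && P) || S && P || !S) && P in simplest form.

!!R && (!!((P || !S) && !Q) || !!(!S && P) || S && P || !S) && P
= !!R && ((P || !S) && !Q || !!(!S && P) || S && P || !S) && P   — double negation
= !!R && ((P || !S) && !Q || !S && P || S && P || !S) && P   — double negation
= !!R && ((P || !S) && !Q || P || !S) && P   — distribution
= !!R && (P || !S) && P   — absorption
= !!R && P   — absorption
= R && P   — double negation

R && P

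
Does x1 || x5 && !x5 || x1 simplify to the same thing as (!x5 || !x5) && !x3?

E1: x1 || x5 && !x5 || x1
    = x1 || x1   [complement / identity]
    = x1   [idempotence]
E2: (!x5 || !x5) && !x3
    = !x5 && !x3   [idempotence]
These differ: at x1=1, x3=1, x5=0, E1 = 1 but E2 = 0.

No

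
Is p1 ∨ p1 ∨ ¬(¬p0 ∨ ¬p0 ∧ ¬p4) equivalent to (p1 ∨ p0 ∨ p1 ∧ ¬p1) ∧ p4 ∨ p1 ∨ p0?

E1: p1 ∨ p1 ∨ ¬(¬p0 ∨ ¬p0 ∧ ¬p4)
    = p1 ∨ p1 ∨ ¬¬p0
    = p1 ∨ ¬¬p0
    = p1 ∨ p0
E2: (p1 ∨ p0 ∨ p1 ∧ ¬p1) ∧ p4 ∨ p1 ∨ p0
    = (p1 ∨ p0) ∧ p4 ∨ p1 ∨ p0
    = p1 ∨ p0
Both reduce to p1 ∨ p0, so they are equivalent.

Yes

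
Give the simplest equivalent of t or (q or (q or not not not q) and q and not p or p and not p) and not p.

t or q and not p

t or (q or (q or not not not q) and q and not p or p and not p) and not p
= t or (q or (q or not not not q) and q and not p) and not p   [complement / identity]
= t or (q or (q or not q) and q and not p) and not p   [double negation]
= t or (q or q and not p) and not p   [complement / identity]
= t or q and not p   [absorption]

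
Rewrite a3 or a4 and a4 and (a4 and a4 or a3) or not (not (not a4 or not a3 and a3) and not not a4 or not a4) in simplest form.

a3 or a4 and a4 and (a4 and a4 or a3) or not (not (not a4 or not a3 and a3) and not not a4 or not a4)
= a3 or a4 and a4 and (a4 and a4 or a3) or not (not not a4 and not not a4 or not a4)   [complement / identity]
= a3 or a4 and a4 and (a4 and a4 or a3) or not (not not a4 or not a4)   [idempotence]
= a3 or a4 and a4 and (a4 and a4 or a3) or not a4 and a4   [De Morgan]
= a3 or a4 and a4 or not a4 and a4   [absorption]
= a3 or a4   [distribution]

a3 or a4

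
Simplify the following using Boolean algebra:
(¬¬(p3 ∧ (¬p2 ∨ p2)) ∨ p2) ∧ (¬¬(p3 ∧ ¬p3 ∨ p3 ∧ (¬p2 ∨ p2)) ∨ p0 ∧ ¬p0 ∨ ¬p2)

(¬¬(p3 ∧ (¬p2 ∨ p2)) ∨ p2) ∧ (¬¬(p3 ∧ ¬p3 ∨ p3 ∧ (¬p2 ∨ p2)) ∨ p0 ∧ ¬p0 ∨ ¬p2)
= (¬¬(p3 ∧ (¬p2 ∨ p2)) ∨ p2) ∧ (¬¬(p3 ∧ (¬p2 ∨ p2)) ∨ p0 ∧ ¬p0 ∨ ¬p2)
= (¬¬(p3 ∧ (¬p2 ∨ p2)) ∨ p2) ∧ (¬¬(p3 ∧ (¬p2 ∨ p2)) ∨ ¬p2)
= p2 ∧ ¬p2 ∨ ¬¬(p3 ∧ (¬p2 ∨ p2))
= ¬¬(p3 ∧ (¬p2 ∨ p2))
= ¬¬p3
= p3

p3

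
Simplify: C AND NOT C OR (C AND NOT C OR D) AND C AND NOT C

C AND NOT C OR (C AND NOT C OR D) AND C AND NOT C
= C AND NOT C OR C AND NOT C   (absorption)
= C AND NOT C   (idempotence)
= FALSE   (complement)

FALSE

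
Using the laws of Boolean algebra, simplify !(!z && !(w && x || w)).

!(!z && !(w && x || w))
= z || w && x || w   (De Morgan)
= z || w   (absorption)

z || w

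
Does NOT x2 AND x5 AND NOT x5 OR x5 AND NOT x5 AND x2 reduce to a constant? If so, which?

yes, False

NOT x2 AND x5 AND NOT x5 OR x5 AND NOT x5 AND x2
= x5 AND NOT x5   [distribution]
= FALSE   [complement]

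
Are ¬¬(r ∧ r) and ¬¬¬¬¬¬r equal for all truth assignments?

E1: ¬¬(r ∧ r)
    = ¬¬r   — idempotence
    = r   — double negation
E2: ¬¬¬¬¬¬r
    = ¬¬¬¬r   — double negation
    = ¬¬r   — double negation
    = r   — double negation
Both reduce to r, so they are equivalent.

Yes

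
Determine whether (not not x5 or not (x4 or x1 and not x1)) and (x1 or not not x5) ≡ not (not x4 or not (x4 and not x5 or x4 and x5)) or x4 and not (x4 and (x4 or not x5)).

E1: (not not x5 or not (x4 or x1 and not x1)) and (x1 or not not x5)
    = not not x5 or not (x4 or x1 and not x1) and x1   — distribution
    = x5 or not (x4 or x1 and not x1) and x1   — double negation
    = x5 or not x4 and x1   — complement / identity
E2: not (not x4 or not (x4 and not x5 or x4 and x5)) or x4 and not (x4 and (x4 or not x5))
    = not (not x4 or not (x4 and not x5 or x4 and x5)) or x4 and not x4   — absorption
    = not (not x4 or not x4) or x4 and not x4   — distribution
    = x4 and x4 or x4 and not x4   — De Morgan
    = x4   — distribution
These differ: at x1=1, x4=0, x5=0, E1 = 1 but E2 = 0.

No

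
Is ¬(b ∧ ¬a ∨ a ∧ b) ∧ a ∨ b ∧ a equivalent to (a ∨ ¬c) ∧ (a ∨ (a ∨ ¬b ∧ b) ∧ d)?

Yes

E1: ¬(b ∧ ¬a ∨ a ∧ b) ∧ a ∨ b ∧ a
    = ¬b ∧ a ∨ b ∧ a   — distribution
    = a   — distribution
E2: (a ∨ ¬c) ∧ (a ∨ (a ∨ ¬b ∧ b) ∧ d)
    = (a ∨ ¬c) ∧ (a ∨ a ∧ d)   — complement / identity
    = (a ∨ ¬c) ∧ a   — absorption
    = a   — absorption
Both reduce to a, so they are equivalent.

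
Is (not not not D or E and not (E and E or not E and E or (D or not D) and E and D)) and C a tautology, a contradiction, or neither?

neither

(not not not D or E and not (E and E or not E and E or (D or not D) and E and D)) and C
= (not D or E and not (E and E or not E and E or (D or not D) and E and D)) and C   [double negation]
= (not D or E and not (E or (D or not D) and E and D)) and C   [distribution]
= (not D or E and not (E or E and D)) and C   [complement / identity]
= (not D or E and not E) and C   [absorption]
= not D and C   [complement / identity]
This depends on C, D, so it is not a constant.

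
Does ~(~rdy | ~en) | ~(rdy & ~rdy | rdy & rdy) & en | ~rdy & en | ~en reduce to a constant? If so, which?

~(~rdy | ~en) | ~(rdy & ~rdy | rdy & rdy) & en | ~rdy & en | ~en
= rdy & en | ~(rdy & ~rdy | rdy & rdy) & en | ~rdy & en | ~en
= rdy & en | ~rdy & en | ~rdy & en | ~en
= rdy & en | ~rdy & en | ~en
= en | ~en
= 1

yes, True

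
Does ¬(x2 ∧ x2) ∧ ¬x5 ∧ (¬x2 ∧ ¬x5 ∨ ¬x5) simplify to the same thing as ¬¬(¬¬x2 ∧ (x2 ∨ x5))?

No

E1: ¬(x2 ∧ x2) ∧ ¬x5 ∧ (¬x2 ∧ ¬x5 ∨ ¬x5)
    = ¬x2 ∧ ¬x5 ∧ (¬x2 ∧ ¬x5 ∨ ¬x5)
    = ¬x2 ∧ ¬x5
E2: ¬¬(¬¬x2 ∧ (x2 ∨ x5))
    = ¬¬x2 ∧ (x2 ∨ x5)
    = x2 ∧ (x2 ∨ x5)
    = x2
These differ: at x2=1, x5=0, E1 = 0 but E2 = 1.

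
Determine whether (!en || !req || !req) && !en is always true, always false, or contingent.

(!en || !req || !req) && !en
= (!en || !req) && !en   [idempotence]
= !en   [absorption]
This depends on en, so it is not a constant.

contingent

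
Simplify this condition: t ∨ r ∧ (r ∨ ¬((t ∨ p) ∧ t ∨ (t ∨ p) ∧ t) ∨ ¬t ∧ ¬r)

t ∨ r

t ∨ r ∧ (r ∨ ¬((t ∨ p) ∧ t ∨ (t ∨ p) ∧ t) ∨ ¬t ∧ ¬r)
= t ∨ r ∧ (r ∨ ¬((t ∨ p) ∧ t) ∨ ¬t ∧ ¬r)   (idempotence)
= t ∨ r ∧ (r ∨ ¬t ∨ ¬t ∧ ¬r)   (absorption)
= t ∨ r ∧ (r ∨ ¬t)   (absorption)
= t ∨ r   (absorption)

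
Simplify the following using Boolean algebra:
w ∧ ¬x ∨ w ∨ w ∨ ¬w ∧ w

w

w ∧ ¬x ∨ w ∨ w ∨ ¬w ∧ w
= w ∨ w ∨ ¬w ∧ w   [absorption]
= w ∨ w   [complement / identity]
= w   [idempotence]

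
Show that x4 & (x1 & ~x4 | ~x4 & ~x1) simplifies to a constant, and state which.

x4 & (x1 & ~x4 | ~x4 & ~x1)
= x4 & ~x4   — distribution
= 0   — complement

0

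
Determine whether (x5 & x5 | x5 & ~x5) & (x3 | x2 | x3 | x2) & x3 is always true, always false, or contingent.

contingent

(x5 & x5 | x5 & ~x5) & (x3 | x2 | x3 | x2) & x3
= (x5 & x5 | x5 & ~x5) & (x3 | x2) & x3
= (x5 & x5 | x5 & ~x5) & x3
= x5 & x3
This depends on x3, x5, so it is not a constant.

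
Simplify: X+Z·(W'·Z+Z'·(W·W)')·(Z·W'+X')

X+Z·W'

X+Z·(W'·Z+Z'·(W·W)')·(Z·W'+X')
= X+Z·(W'·Z+Z'·W')·(Z·W'+X')   [idempotence]
= X+Z·W'·(Z·W'+X')   [distribution]
= X+Z·W'   [absorption]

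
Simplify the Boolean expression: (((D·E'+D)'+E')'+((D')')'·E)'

(((D·E'+D)'+E')'+((D')')'·E)'
= ((D·E'+D)·E+((D')')'·E)'   — De Morgan
= (D·E+((D')')'·E)'   — absorption
= (D·E+D'·E)'   — double negation
= E'   — distribution

E'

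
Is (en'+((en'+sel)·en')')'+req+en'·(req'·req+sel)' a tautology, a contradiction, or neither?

neither

(en'+((en'+sel)·en')')'+req+en'·(req'·req+sel)'
= (en'+((en'+sel)·en')')'+req+en'·sel'   [complement / identity]
= (en'+(en')')'+req+en'·sel'   [absorption]
= en·en'+req+en'·sel'   [De Morgan]
= req+en'·sel'   [complement / identity]
This depends on en, req, sel, so it is not a constant.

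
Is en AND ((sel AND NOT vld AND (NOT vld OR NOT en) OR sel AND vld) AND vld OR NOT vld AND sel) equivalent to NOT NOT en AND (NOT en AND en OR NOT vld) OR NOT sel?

No

E1: en AND ((sel AND NOT vld AND (NOT vld OR NOT en) OR sel AND vld) AND vld OR NOT vld AND sel)
    = en AND ((sel AND NOT vld OR sel AND vld) AND vld OR NOT vld AND sel)   — absorption
    = en AND (sel AND vld OR NOT vld AND sel)   — distribution
    = en AND sel   — distribution
E2: NOT NOT en AND (NOT en AND en OR NOT vld) OR NOT sel
    = en AND (NOT en AND en OR NOT vld) OR NOT sel   — double negation
    = en AND NOT vld OR NOT sel   — complement / identity
These differ: at en=1, sel=0, vld=0, E1 = 0 but E2 = 1.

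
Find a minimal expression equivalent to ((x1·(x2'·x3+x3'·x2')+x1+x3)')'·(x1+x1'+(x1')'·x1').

x1+x3

((x1·(x2'·x3+x3'·x2')+x1+x3)')'·(x1+x1'+(x1')'·x1')
= ((x1·x2'+x1+x3)')'·(x1+x1'+(x1')'·x1')   — distribution
= (x1·x2'+x1+x3)·(x1+x1'+(x1')'·x1')   — double negation
= (x1·x2'+x1+x3)·(x1+x1'+x1·x1')   — double negation
= (x1·x2'+x1+x3)·(x1+x1')   — complement / identity
= (x1+x3)·(x1+x1')   — absorption
= x1+x3   — complement / identity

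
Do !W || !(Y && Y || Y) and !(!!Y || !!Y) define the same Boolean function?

No

E1: !W || !(Y && Y || Y)
    = !W || !(Y || Y)   [idempotence]
    = !W || !Y   [idempotence]
E2: !(!!Y || !!Y)
    = !!!Y   [idempotence]
    = !Y   [double negation]
These differ: at W=0, Y=1, E1 = 1 but E2 = 0.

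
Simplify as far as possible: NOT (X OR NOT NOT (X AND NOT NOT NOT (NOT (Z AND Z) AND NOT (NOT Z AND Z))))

NOT X

NOT (X OR NOT NOT (X AND NOT NOT NOT (NOT (Z AND Z) AND NOT (NOT Z AND Z))))
= NOT (X OR NOT NOT (X AND NOT NOT (Z AND Z OR NOT Z AND Z)))
= NOT (X OR NOT NOT (X AND NOT NOT Z))
= NOT (X OR X AND NOT NOT Z)
= NOT (X OR X AND Z)
= NOT X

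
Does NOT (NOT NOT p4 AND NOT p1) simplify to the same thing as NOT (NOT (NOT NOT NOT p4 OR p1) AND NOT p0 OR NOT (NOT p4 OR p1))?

Yes

E1: NOT (NOT NOT p4 AND NOT p1)
    = NOT p4 OR p1
E2: NOT (NOT (NOT NOT NOT p4 OR p1) AND NOT p0 OR NOT (NOT p4 OR p1))
    = NOT (NOT (NOT p4 OR p1) AND NOT p0 OR NOT (NOT p4 OR p1))
    = NOT NOT (NOT p4 OR p1)
    = NOT p4 OR p1
Both reduce to NOT p4 OR p1, so they are equivalent.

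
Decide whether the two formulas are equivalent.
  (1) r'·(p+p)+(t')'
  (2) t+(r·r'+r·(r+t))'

No

E1: r'·(p+p)+(t')'
    = r'·(p+p)+t
    = r'·p+t
E2: t+(r·r'+r·(r+t))'
    = t+(r·(r+t))'
    = t+r'
These differ: at p=0, r=0, t=0, E1 = 0 but E2 = 1.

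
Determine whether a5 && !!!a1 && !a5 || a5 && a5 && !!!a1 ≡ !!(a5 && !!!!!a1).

E1: a5 && !!!a1 && !a5 || a5 && a5 && !!!a1
    = a5 && !!!a1   (distribution)
    = a5 && !a1   (double negation)
E2: !!(a5 && !!!!!a1)
    = !!(a5 && !!!a1)   (double negation)
    = a5 && !!!a1   (double negation)
    = a5 && !a1   (double negation)
Both reduce to a5 && !a1, so they are equivalent.

Yes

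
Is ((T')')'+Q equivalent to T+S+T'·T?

No

E1: ((T')')'+Q
    = T'+Q
E2: T+S+T'·T
    = T+S
These differ: at Q=0, S=0, T=0, E1 = 1 but E2 = 0.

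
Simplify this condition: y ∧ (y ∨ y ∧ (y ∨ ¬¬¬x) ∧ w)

y

y ∧ (y ∨ y ∧ (y ∨ ¬¬¬x) ∧ w)
= y ∧ (y ∨ y ∧ (y ∨ ¬x) ∧ w)   (double negation)
= y ∧ (y ∨ y ∧ w)   (absorption)
= y ∧ y   (absorption)
= y   (idempotence)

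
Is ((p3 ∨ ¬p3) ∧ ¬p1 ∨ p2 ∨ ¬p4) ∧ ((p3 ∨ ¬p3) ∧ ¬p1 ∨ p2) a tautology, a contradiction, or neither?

((p3 ∨ ¬p3) ∧ ¬p1 ∨ p2 ∨ ¬p4) ∧ ((p3 ∨ ¬p3) ∧ ¬p1 ∨ p2)
= (p3 ∨ ¬p3) ∧ ¬p1 ∨ p2
= ¬p1 ∨ p2
This depends on p1, p2, so it is not a constant.

neither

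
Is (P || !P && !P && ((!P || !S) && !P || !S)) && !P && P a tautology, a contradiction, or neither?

contradiction

(P || !P && !P && ((!P || !S) && !P || !S)) && !P && P
= (P || !P && !P && (!P || !S)) && !P && P
= (P || !P && !P) && !P && P
= (P || !P) && !P && P
= !P && P
= false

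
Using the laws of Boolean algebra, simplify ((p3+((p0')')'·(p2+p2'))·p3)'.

p3'

((p3+((p0')')'·(p2+p2'))·p3)'
= ((p3+((p0')')')·p3)'
= ((p3+p0')·p3)'
= p3'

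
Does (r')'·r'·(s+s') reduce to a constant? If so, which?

(r')'·r'·(s+s')
= (r')'·r'   [complement / identity]
= r·r'   [double negation]
= 0   [complement]

yes, False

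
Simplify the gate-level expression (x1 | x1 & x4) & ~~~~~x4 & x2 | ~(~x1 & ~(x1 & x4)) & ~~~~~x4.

x1 & ~x4

(x1 | x1 & x4) & ~~~~~x4 & x2 | ~(~x1 & ~(x1 & x4)) & ~~~~~x4
= (x1 | x1 & x4) & ~~~~~x4 & x2 | (x1 | x1 & x4) & ~~~~~x4
= (x1 | x1 & x4) & ~~~~~x4
= x1 & ~~~~~x4
= x1 & ~~~x4
= x1 & ~x4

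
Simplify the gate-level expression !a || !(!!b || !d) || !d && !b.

!a || !(!!b || !d) || !d && !b
= !a || !b && d || !d && !b
= !a || !b

!a || !b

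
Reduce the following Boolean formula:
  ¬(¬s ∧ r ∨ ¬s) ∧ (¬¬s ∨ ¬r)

¬(¬s ∧ r ∨ ¬s) ∧ (¬¬s ∨ ¬r)
= ¬¬s ∧ (¬¬s ∨ ¬r)   — absorption
= ¬¬s   — absorption
= s   — double negation

s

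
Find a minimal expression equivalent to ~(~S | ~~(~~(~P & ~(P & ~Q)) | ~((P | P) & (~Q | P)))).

S & P

~(~S | ~~(~~(~P & ~(P & ~Q)) | ~((P | P) & (~Q | P))))
= ~(~S | ~~(~~(~P & ~(P & ~Q)) | ~(P | P & ~Q)))   [distribution]
= ~(~S | ~~(~(P | P & ~Q) | ~(P | P & ~Q)))   [De Morgan]
= ~(~S | ~~~(P | P & ~Q))   [idempotence]
= S & ~~(P | P & ~Q)   [De Morgan]
= S & ~~P   [absorption]
= S & P   [double negation]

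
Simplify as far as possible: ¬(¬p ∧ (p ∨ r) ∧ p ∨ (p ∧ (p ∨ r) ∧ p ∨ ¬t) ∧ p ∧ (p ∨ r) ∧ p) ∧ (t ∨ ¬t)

¬p

¬(¬p ∧ (p ∨ r) ∧ p ∨ (p ∧ (p ∨ r) ∧ p ∨ ¬t) ∧ p ∧ (p ∨ r) ∧ p) ∧ (t ∨ ¬t)
= ¬(¬p ∧ (p ∨ r) ∧ p ∨ (p ∧ (p ∨ r) ∧ p ∨ ¬t) ∧ p ∧ (p ∨ r) ∧ p)
= ¬(¬p ∧ (p ∨ r) ∧ p ∨ p ∧ (p ∨ r) ∧ p)
= ¬((p ∨ r) ∧ p)
= ¬p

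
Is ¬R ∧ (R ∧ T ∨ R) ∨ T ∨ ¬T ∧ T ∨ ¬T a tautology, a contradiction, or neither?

tautology

¬R ∧ (R ∧ T ∨ R) ∨ T ∨ ¬T ∧ T ∨ ¬T
= ¬R ∧ R ∨ T ∨ ¬T ∧ T ∨ ¬T
= ¬R ∧ R ∨ T ∨ ¬T
= T ∨ ¬T
= True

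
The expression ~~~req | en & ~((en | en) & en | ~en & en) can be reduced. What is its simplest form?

~~~req | en & ~((en | en) & en | ~en & en)
= ~~~req | en & ~(en & en | ~en & en)   [idempotence]
= ~~~req | en & ~en   [distribution]
= ~~~req   [complement / identity]
= ~req   [double negation]

~req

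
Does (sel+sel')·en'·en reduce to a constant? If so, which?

yes, False

(sel+sel')·en'·en
= en'·en   [complement / identity]
= 0   [complement]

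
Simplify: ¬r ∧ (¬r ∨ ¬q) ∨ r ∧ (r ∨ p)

True

¬r ∧ (¬r ∨ ¬q) ∨ r ∧ (r ∨ p)
= ¬r ∧ (¬r ∨ ¬q) ∨ r   — absorption
= ¬r ∨ r   — absorption
= True   — complement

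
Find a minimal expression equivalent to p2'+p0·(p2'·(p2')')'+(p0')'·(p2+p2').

p2'+p0·(p2'·(p2')')'+(p0')'·(p2+p2')
= p2'+p0·(p2+p2')+(p0')'·(p2+p2')   — De Morgan
= p2'+p0·(p2+p2')+p0·(p2+p2')   — double negation
= p2'+p0·(p2+p2')   — idempotence
= p2'+p0   — complement / identity

p2'+p0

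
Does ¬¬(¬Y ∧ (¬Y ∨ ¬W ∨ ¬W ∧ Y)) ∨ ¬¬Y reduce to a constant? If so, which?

¬¬(¬Y ∧ (¬Y ∨ ¬W ∨ ¬W ∧ Y)) ∨ ¬¬Y
= ¬¬(¬Y ∧ (¬Y ∨ ¬W ∨ ¬W ∧ Y)) ∨ Y   (double negation)
= ¬¬(¬Y ∧ (¬Y ∨ ¬W)) ∨ Y   (absorption)
= ¬¬¬Y ∨ Y   (absorption)
= ¬Y ∨ Y   (double negation)
= True   (complement)

yes, True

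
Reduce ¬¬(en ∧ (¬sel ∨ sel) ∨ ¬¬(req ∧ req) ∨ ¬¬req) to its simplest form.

en ∨ req

¬¬(en ∧ (¬sel ∨ sel) ∨ ¬¬(req ∧ req) ∨ ¬¬req)
= ¬¬(en ∨ ¬¬(req ∧ req) ∨ ¬¬req)   [complement / identity]
= ¬¬(en ∨ ¬¬req ∨ ¬¬req)   [idempotence]
= ¬¬(en ∨ ¬¬req)   [idempotence]
= en ∨ ¬¬req   [double negation]
= en ∨ req   [double negation]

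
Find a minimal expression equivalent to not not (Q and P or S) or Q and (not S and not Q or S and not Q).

Q and P or S

not not (Q and P or S) or Q and (not S and not Q or S and not Q)
= Q and P or S or Q and (not S and not Q or S and not Q)   (double negation)
= Q and P or S or Q and not Q   (distribution)
= Q and P or S   (complement / identity)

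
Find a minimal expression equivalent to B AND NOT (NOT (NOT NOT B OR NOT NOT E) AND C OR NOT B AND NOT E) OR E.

B AND NOT (NOT (NOT NOT B OR NOT NOT E) AND C OR NOT B AND NOT E) OR E
= B AND NOT (NOT B AND NOT E AND C OR NOT B AND NOT E) OR E
= B AND NOT (NOT B AND NOT E) OR E
= B AND (B OR E) OR E
= B OR E

B OR E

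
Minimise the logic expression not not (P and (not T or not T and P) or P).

not not (P and (not T or not T and P) or P)
= not not (P and not T or P)   — absorption
= P and not T or P   — double negation
= P   — absorption

P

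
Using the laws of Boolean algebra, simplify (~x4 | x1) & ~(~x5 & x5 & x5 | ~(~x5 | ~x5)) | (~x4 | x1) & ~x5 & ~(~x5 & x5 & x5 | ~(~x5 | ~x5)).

(~x4 | x1) & ~(~x5 & x5 & x5 | ~(~x5 | ~x5)) | (~x4 | x1) & ~x5 & ~(~x5 & x5 & x5 | ~(~x5 | ~x5))
= (~x4 | x1 | (~x4 | x1) & ~x5) & ~(~x5 & x5 & x5 | ~(~x5 | ~x5))   (distribution)
= (~x4 | x1 | (~x4 | x1) & ~x5) & ~(~x5 & x5 | ~(~x5 | ~x5))   (idempotence)
= (~x4 | x1 | (~x4 | x1) & ~x5) & ~(~x5 & x5 | x5 & x5)   (De Morgan)
= (~x4 | x1 | (~x4 | x1) & ~x5) & ~x5   (distribution)
= (~x4 | x1) & ~x5   (absorption)

(~x4 | x1) & ~x5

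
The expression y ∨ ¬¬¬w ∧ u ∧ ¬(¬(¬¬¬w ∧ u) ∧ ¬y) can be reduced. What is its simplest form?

y ∨ ¬¬¬w ∧ u ∧ ¬(¬(¬¬¬w ∧ u) ∧ ¬y)
= y ∨ ¬¬¬w ∧ u ∧ (¬¬¬w ∧ u ∨ y)   [De Morgan]
= y ∨ ¬¬¬w ∧ u   [absorption]
= y ∨ ¬w ∧ u   [double negation]

y ∨ ¬w ∧ u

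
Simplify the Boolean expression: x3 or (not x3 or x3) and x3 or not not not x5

x3 or (not x3 or x3) and x3 or not not not x5
= x3 or x3 or not not not x5
= x3 or not not not x5
= x3 or not x5

x3 or not x5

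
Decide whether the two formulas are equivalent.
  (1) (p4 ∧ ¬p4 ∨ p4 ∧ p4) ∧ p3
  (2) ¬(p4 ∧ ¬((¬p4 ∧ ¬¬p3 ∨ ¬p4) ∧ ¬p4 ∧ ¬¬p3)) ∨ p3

E1: (p4 ∧ ¬p4 ∨ p4 ∧ p4) ∧ p3
    = p4 ∧ p3   — distribution
E2: ¬(p4 ∧ ¬((¬p4 ∧ ¬¬p3 ∨ ¬p4) ∧ ¬p4 ∧ ¬¬p3)) ∨ p3
    = ¬(p4 ∧ ¬(¬p4 ∧ ¬¬p3)) ∨ p3   — absorption
    = ¬(p4 ∧ (p4 ∨ ¬p3)) ∨ p3   — De Morgan
    = ¬p4 ∨ p3   — absorption
These differ: at p3=0, p4=0, E1 = 0 but E2 = 1.

No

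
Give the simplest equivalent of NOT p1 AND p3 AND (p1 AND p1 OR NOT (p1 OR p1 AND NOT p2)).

NOT p1 AND p3

NOT p1 AND p3 AND (p1 AND p1 OR NOT (p1 OR p1 AND NOT p2))
= NOT p1 AND p3 AND (p1 AND p1 OR NOT p1)   [absorption]
= NOT p1 AND p3 AND (p1 OR NOT p1)   [idempotence]
= NOT p1 AND p3   [complement / identity]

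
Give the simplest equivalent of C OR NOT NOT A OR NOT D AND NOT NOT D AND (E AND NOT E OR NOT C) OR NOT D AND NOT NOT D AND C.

C OR NOT NOT A OR NOT D AND NOT NOT D AND (E AND NOT E OR NOT C) OR NOT D AND NOT NOT D AND C
= C OR NOT NOT A OR NOT D AND NOT NOT D AND NOT C OR NOT D AND NOT NOT D AND C   (complement / identity)
= C OR NOT NOT A OR NOT D AND NOT NOT D   (distribution)
= C OR A OR NOT D AND NOT NOT D   (double negation)
= C OR A OR NOT D AND D   (double negation)
= C OR A   (complement / identity)

C OR A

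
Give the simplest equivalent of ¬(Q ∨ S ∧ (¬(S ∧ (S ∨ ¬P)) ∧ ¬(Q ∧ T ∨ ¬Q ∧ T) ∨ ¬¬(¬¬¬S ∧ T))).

¬(Q ∨ S ∧ (¬(S ∧ (S ∨ ¬P)) ∧ ¬(Q ∧ T ∨ ¬Q ∧ T) ∨ ¬¬(¬¬¬S ∧ T)))
= ¬(Q ∨ S ∧ (¬(S ∧ (S ∨ ¬P)) ∧ ¬(Q ∧ T ∨ ¬Q ∧ T) ∨ ¬¬(¬S ∧ T)))   [double negation]
= ¬(Q ∨ S ∧ (¬(S ∧ (S ∨ ¬P)) ∧ ¬T ∨ ¬¬(¬S ∧ T)))   [distribution]
= ¬(Q ∨ S ∧ (¬S ∧ ¬T ∨ ¬¬(¬S ∧ T)))   [absorption]
= ¬(Q ∨ S ∧ (¬S ∧ ¬T ∨ ¬S ∧ T))   [double negation]
= ¬(Q ∨ S ∧ ¬S)   [distribution]
= ¬Q   [complement / identity]

¬Q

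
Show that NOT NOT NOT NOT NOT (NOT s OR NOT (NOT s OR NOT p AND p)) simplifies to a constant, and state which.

FALSE

NOT NOT NOT NOT NOT (NOT s OR NOT (NOT s OR NOT p AND p))
= NOT NOT NOT NOT NOT (NOT s OR NOT NOT s)
= NOT NOT NOT (NOT s OR NOT NOT s)
= NOT NOT (s AND NOT s)
= s AND NOT s
= FALSE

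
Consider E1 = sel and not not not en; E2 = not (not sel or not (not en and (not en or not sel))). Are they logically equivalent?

Yes

E1: sel and not not not en
    = sel and not en   (double negation)
E2: not (not sel or not (not en and (not en or not sel)))
    = not (not sel or not not en)   (absorption)
    = sel and not en   (De Morgan)
Both reduce to sel and not en, so they are equivalent.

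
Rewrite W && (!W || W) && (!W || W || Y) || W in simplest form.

W && (!W || W) && (!W || W || Y) || W
= W && (!W || W) || W   [absorption]
= W || W   [complement / identity]
= W   [idempotence]

W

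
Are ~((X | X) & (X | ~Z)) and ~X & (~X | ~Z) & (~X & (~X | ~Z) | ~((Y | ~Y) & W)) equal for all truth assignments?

Yes

E1: ~((X | X) & (X | ~Z))
    = ~(X & ~Z | X)   — distribution
    = ~X   — absorption
E2: ~X & (~X | ~Z) & (~X & (~X | ~Z) | ~((Y | ~Y) & W))
    = ~X & (~X | ~Z) & (~X & (~X | ~Z) | ~W)   — complement / identity
    = ~X & (~X | ~Z)   — absorption
    = ~X   — absorption
Both reduce to ~X, so they are equivalent.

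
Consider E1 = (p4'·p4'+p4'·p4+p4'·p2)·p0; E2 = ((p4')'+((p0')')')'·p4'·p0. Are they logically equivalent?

Yes

E1: (p4'·p4'+p4'·p4+p4'·p2)·p0
    = (p4'+p4'·p2)·p0   — distribution
    = p4'·p0   — absorption
E2: ((p4')'+((p0')')')'·p4'·p0
    = ((p4')'+p0')'·p4'·p0   — double negation
    = p4'·p0·p4'·p0   — De Morgan
    = p4'·p0   — idempotence
Both reduce to p4'·p0, so they are equivalent.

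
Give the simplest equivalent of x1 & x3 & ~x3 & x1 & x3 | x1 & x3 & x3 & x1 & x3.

x1 & x3 & ~x3 & x1 & x3 | x1 & x3 & x3 & x1 & x3
= (~x3 & x1 & x3 | x3 & x1 & x3) & x1 & x3   — distribution
= x1 & x3 & x1 & x3   — distribution
= x1 & x3   — idempotence

x1 & x3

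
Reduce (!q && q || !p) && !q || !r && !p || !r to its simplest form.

!p && !q || !r

(!q && q || !p) && !q || !r && !p || !r
= (!q && q || !p) && !q || !r
= !p && !q || !r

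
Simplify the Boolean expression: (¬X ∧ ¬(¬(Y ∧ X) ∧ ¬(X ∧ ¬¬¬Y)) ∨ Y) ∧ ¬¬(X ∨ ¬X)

Y

(¬X ∧ ¬(¬(Y ∧ X) ∧ ¬(X ∧ ¬¬¬Y)) ∨ Y) ∧ ¬¬(X ∨ ¬X)
= (¬X ∧ (Y ∧ X ∨ X ∧ ¬¬¬Y) ∨ Y) ∧ ¬¬(X ∨ ¬X)   (De Morgan)
= (¬X ∧ (Y ∧ X ∨ X ∧ ¬Y) ∨ Y) ∧ ¬¬(X ∨ ¬X)   (double negation)
= (¬X ∧ X ∨ Y) ∧ ¬¬(X ∨ ¬X)   (distribution)
= (¬X ∧ X ∨ Y) ∧ (X ∨ ¬X)   (double negation)
= ¬X ∧ X ∨ Y   (complement / identity)
= Y   (complement / identity)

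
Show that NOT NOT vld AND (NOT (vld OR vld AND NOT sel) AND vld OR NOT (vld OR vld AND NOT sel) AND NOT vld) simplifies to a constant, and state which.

FALSE

NOT NOT vld AND (NOT (vld OR vld AND NOT sel) AND vld OR NOT (vld OR vld AND NOT sel) AND NOT vld)
= NOT NOT vld AND NOT (vld OR vld AND NOT sel)   (distribution)
= NOT NOT vld AND NOT vld   (absorption)
= vld AND NOT vld   (double negation)
= FALSE   (complement)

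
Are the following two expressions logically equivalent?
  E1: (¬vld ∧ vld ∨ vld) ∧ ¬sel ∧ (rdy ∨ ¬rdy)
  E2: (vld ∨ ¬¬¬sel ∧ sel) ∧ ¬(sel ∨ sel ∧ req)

Yes

E1: (¬vld ∧ vld ∨ vld) ∧ ¬sel ∧ (rdy ∨ ¬rdy)
    = vld ∧ ¬sel ∧ (rdy ∨ ¬rdy)   [complement / identity]
    = vld ∧ ¬sel   [complement / identity]
E2: (vld ∨ ¬¬¬sel ∧ sel) ∧ ¬(sel ∨ sel ∧ req)
    = (vld ∨ ¬sel ∧ sel) ∧ ¬(sel ∨ sel ∧ req)   [double negation]
    = (vld ∨ ¬sel ∧ sel) ∧ ¬sel   [absorption]
    = vld ∧ ¬sel   [complement / identity]
Both reduce to vld ∧ ¬sel, so they are equivalent.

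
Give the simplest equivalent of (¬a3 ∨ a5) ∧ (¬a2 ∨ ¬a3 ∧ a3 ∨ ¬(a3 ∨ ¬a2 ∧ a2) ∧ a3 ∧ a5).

(¬a3 ∨ a5) ∧ (¬a2 ∨ ¬a3 ∧ a3 ∨ ¬(a3 ∨ ¬a2 ∧ a2) ∧ a3 ∧ a5)
= (¬a3 ∨ a5) ∧ (¬a2 ∨ ¬a3 ∧ a3 ∨ ¬a3 ∧ a3 ∧ a5)
= (¬a3 ∨ a5) ∧ (¬a2 ∨ ¬a3 ∧ a3)
= (¬a3 ∨ a5) ∧ ¬a2

(¬a3 ∨ a5) ∧ ¬a2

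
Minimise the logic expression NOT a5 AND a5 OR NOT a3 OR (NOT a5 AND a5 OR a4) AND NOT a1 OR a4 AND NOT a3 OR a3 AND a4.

NOT a5 AND a5 OR NOT a3 OR (NOT a5 AND a5 OR a4) AND NOT a1 OR a4 AND NOT a3 OR a3 AND a4
= NOT a5 AND a5 OR NOT a3 OR (NOT a5 AND a5 OR a4) AND NOT a1 OR a4   (distribution)
= NOT a5 AND a5 OR NOT a3 OR a4 AND NOT a1 OR a4   (complement / identity)
= NOT a3 OR a4 AND NOT a1 OR a4   (complement / identity)
= NOT a3 OR a4   (absorption)

NOT a3 OR a4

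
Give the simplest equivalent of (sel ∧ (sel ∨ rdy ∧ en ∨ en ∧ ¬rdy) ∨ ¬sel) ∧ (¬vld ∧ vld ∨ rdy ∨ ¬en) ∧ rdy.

(sel ∧ (sel ∨ rdy ∧ en ∨ en ∧ ¬rdy) ∨ ¬sel) ∧ (¬vld ∧ vld ∨ rdy ∨ ¬en) ∧ rdy
= (sel ∧ (sel ∨ en) ∨ ¬sel) ∧ (¬vld ∧ vld ∨ rdy ∨ ¬en) ∧ rdy   (distribution)
= (sel ∨ ¬sel) ∧ (¬vld ∧ vld ∨ rdy ∨ ¬en) ∧ rdy   (absorption)
= (¬vld ∧ vld ∨ rdy ∨ ¬en) ∧ rdy   (complement / identity)
= (rdy ∨ ¬en) ∧ rdy   (complement / identity)
= rdy   (absorption)

rdy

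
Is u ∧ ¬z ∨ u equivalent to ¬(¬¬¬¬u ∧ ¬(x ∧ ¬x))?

No

E1: u ∧ ¬z ∨ u
    = u   — absorption
E2: ¬(¬¬¬¬u ∧ ¬(x ∧ ¬x))
    = ¬¬¬u ∨ x ∧ ¬x   — De Morgan
    = ¬¬¬u   — complement / identity
    = ¬u   — double negation
These differ: at u=0, x=0, z=0, E1 = 0 but E2 = 1.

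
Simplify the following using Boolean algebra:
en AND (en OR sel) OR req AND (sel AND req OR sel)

en AND (en OR sel) OR req AND (sel AND req OR sel)
= en AND (en OR sel) OR req AND sel   — absorption
= en OR req AND sel   — absorption

en OR req AND sel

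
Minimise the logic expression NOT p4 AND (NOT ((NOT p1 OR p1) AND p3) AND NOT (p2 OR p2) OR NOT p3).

NOT p4 AND (NOT ((NOT p1 OR p1) AND p3) AND NOT (p2 OR p2) OR NOT p3)
= NOT p4 AND (NOT ((NOT p1 OR p1) AND p3) AND NOT p2 OR NOT p3)   (idempotence)
= NOT p4 AND (NOT p3 AND NOT p2 OR NOT p3)   (complement / identity)
= NOT p4 AND NOT p3   (absorption)

NOT p4 AND NOT p3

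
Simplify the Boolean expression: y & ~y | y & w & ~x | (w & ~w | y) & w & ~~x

y & w

y & ~y | y & w & ~x | (w & ~w | y) & w & ~~x
= y & ~y | y & w & ~x | y & w & ~~x   — complement / identity
= y & w & ~x | y & w & ~~x   — complement / identity
= y & w & ~x | y & w & x   — double negation
= y & w   — distribution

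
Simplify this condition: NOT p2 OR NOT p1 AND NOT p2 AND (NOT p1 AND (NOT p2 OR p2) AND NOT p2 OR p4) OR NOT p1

NOT p2 OR NOT p1 AND NOT p2 AND (NOT p1 AND (NOT p2 OR p2) AND NOT p2 OR p4) OR NOT p1
= NOT p2 OR NOT p1 AND NOT p2 AND (NOT p1 AND NOT p2 OR p4) OR NOT p1   [complement / identity]
= NOT p2 OR NOT p1 AND NOT p2 OR NOT p1   [absorption]
= NOT p2 OR NOT p1   [absorption]

NOT p2 OR NOT p1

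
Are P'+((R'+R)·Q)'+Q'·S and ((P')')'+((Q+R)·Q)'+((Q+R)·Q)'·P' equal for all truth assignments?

Yes

E1: P'+((R'+R)·Q)'+Q'·S
    = P'+Q'+Q'·S   [complement / identity]
    = P'+Q'   [absorption]
E2: ((P')')'+((Q+R)·Q)'+((Q+R)·Q)'·P'
    = ((P')')'+((Q+R)·Q)'   [absorption]
    = ((P')')'+Q'   [absorption]
    = P'+Q'   [double negation]
Both reduce to P'+Q', so they are equivalent.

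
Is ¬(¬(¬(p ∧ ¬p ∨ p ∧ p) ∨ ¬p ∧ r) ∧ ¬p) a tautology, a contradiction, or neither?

¬(¬(¬(p ∧ ¬p ∨ p ∧ p) ∨ ¬p ∧ r) ∧ ¬p)
= ¬(¬(¬p ∨ ¬p ∧ r) ∧ ¬p)   (distribution)
= ¬p ∨ ¬p ∧ r ∨ p   (De Morgan)
= ¬p ∨ p   (absorption)
= True   (complement)

tautology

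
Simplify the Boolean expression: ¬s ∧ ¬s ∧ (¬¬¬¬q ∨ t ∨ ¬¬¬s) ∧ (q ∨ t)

¬s ∧ (q ∨ t)

¬s ∧ ¬s ∧ (¬¬¬¬q ∨ t ∨ ¬¬¬s) ∧ (q ∨ t)
= ¬s ∧ ¬s ∧ (¬¬q ∨ t ∨ ¬¬¬s) ∧ (q ∨ t)   (double negation)
= ¬s ∧ ¬s ∧ (¬¬q ∨ t ∨ ¬s) ∧ (q ∨ t)   (double negation)
= ¬s ∧ (¬¬q ∨ t ∨ ¬s) ∧ (q ∨ t)   (idempotence)
= ¬s ∧ (q ∨ t ∨ ¬s) ∧ (q ∨ t)   (double negation)
= ¬s ∧ (q ∨ t)   (absorption)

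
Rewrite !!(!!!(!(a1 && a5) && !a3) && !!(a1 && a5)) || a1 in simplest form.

a1

!!(!!!(!(a1 && a5) && !a3) && !!(a1 && a5)) || a1
= !!(!(!(a1 && a5) && !a3) && !!(a1 && a5)) || a1   (double negation)
= !(!(a1 && a5) && !a3 || !(a1 && a5)) || a1   (De Morgan)
= !!(a1 && a5) || a1   (absorption)
= a1 && a5 || a1   (double negation)
= a1   (absorption)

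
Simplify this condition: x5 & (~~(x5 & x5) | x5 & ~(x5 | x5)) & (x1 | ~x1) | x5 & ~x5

x5 & (~~(x5 & x5) | x5 & ~(x5 | x5)) & (x1 | ~x1) | x5 & ~x5
= x5 & (~~(x5 & x5) | x5 & ~(x5 | x5)) | x5 & ~x5   (complement / identity)
= x5 & (x5 & x5 | x5 & ~(x5 | x5)) | x5 & ~x5   (double negation)
= x5 & (x5 & x5 | x5 & ~x5) | x5 & ~x5   (idempotence)
= x5 & x5 | x5 & ~x5   (distribution)
= x5   (distribution)

x5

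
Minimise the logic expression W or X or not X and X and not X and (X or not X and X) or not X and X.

W or X

W or X or not X and X and not X and (X or not X and X) or not X and X
= W or X or not X and X and not X and X or not X and X   (complement / identity)
= W or X or not X and X or not X and X   (idempotence)
= W or X or not X and X   (idempotence)
= W or X   (complement / identity)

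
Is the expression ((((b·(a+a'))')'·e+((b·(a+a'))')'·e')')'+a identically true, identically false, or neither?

neither

((((b·(a+a'))')'·e+((b·(a+a'))')'·e')')'+a
= ((((b·(a+a'))')')')'+a   [distribution]
= ((b·(a+a'))')'+a   [double negation]
= b·(a+a')+a   [double negation]
= b+a   [complement / identity]
This depends on a, b, so it is not a constant.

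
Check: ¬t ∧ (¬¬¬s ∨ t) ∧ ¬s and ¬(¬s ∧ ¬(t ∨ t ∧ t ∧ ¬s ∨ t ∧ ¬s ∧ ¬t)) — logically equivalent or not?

No

E1: ¬t ∧ (¬¬¬s ∨ t) ∧ ¬s
    = ¬t ∧ (¬s ∨ t) ∧ ¬s
    = ¬t ∧ ¬s
E2: ¬(¬s ∧ ¬(t ∨ t ∧ t ∧ ¬s ∨ t ∧ ¬s ∧ ¬t))
    = ¬(¬s ∧ ¬(t ∨ t ∧ ¬s))
    = s ∨ t ∨ t ∧ ¬s
    = s ∨ t
These differ: at s=1, t=1, E1 = 0 but E2 = 1.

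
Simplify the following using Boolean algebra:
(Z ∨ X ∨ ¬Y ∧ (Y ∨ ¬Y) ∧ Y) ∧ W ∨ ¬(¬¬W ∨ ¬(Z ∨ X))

(Z ∨ X ∨ ¬Y ∧ (Y ∨ ¬Y) ∧ Y) ∧ W ∨ ¬(¬¬W ∨ ¬(Z ∨ X))
= (Z ∨ X ∨ ¬Y ∧ (Y ∨ ¬Y) ∧ Y) ∧ W ∨ ¬W ∧ (Z ∨ X)
= (Z ∨ X ∨ ¬Y ∧ Y) ∧ W ∨ ¬W ∧ (Z ∨ X)
= (Z ∨ X) ∧ W ∨ ¬W ∧ (Z ∨ X)
= Z ∨ X

Z ∨ X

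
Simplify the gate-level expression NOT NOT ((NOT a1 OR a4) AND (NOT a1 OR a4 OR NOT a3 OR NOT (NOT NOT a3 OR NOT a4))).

NOT NOT ((NOT a1 OR a4) AND (NOT a1 OR a4 OR NOT a3 OR NOT (NOT NOT a3 OR NOT a4)))
= (NOT a1 OR a4) AND (NOT a1 OR a4 OR NOT a3 OR NOT (NOT NOT a3 OR NOT a4))   [double negation]
= (NOT a1 OR a4) AND (NOT a1 OR a4 OR NOT a3 OR NOT a3 AND a4)   [De Morgan]
= (NOT a1 OR a4) AND (NOT a1 OR a4 OR NOT a3)   [absorption]
= NOT a1 OR a4   [absorption]

NOT a1 OR a4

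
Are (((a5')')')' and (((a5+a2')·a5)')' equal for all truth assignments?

Yes

E1: (((a5')')')'
    = (a5')'
    = a5
E2: (((a5+a2')·a5)')'
    = (a5+a2')·a5
    = a5
Both reduce to a5, so they are equivalent.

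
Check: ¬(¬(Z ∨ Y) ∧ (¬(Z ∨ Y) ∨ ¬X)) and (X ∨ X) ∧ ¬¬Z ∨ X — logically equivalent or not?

No

E1: ¬(¬(Z ∨ Y) ∧ (¬(Z ∨ Y) ∨ ¬X))
    = ¬¬(Z ∨ Y)   — absorption
    = Z ∨ Y   — double negation
E2: (X ∨ X) ∧ ¬¬Z ∨ X
    = (X ∨ X) ∧ Z ∨ X   — double negation
    = X ∧ Z ∨ X   — idempotence
    = X   — absorption
These differ: at X=0, Y=0, Z=1, E1 = 1 but E2 = 0.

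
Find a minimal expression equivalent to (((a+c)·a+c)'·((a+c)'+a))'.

(((a+c)·a+c)'·((a+c)'+a))'
= ((a+c)'·((a+c)'+a))'   — absorption
= ((a+c)')'   — absorption
= a+c   — double negation

a+c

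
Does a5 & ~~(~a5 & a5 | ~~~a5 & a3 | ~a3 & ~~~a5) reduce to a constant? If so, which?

yes, False

a5 & ~~(~a5 & a5 | ~~~a5 & a3 | ~a3 & ~~~a5)
= a5 & ~~(~a5 & a5 | ~~~a5)
= a5 & ~~(~a5 & a5 | ~a5)
= a5 & ~~~a5
= a5 & ~a5
= 0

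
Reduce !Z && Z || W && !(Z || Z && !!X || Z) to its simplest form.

!Z && Z || W && !(Z || Z && !!X || Z)
= !Z && Z || W && !(Z || Z && X || Z)   [double negation]
= !Z && Z || W && !(Z || Z)   [absorption]
= !Z && Z || W && !Z   [idempotence]
= W && !Z   [complement / identity]

W && !Z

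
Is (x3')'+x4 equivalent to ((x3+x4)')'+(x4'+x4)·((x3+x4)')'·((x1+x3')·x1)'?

Yes

E1: (x3')'+x4
    = x3+x4   — double negation
E2: ((x3+x4)')'+(x4'+x4)·((x3+x4)')'·((x1+x3')·x1)'
    = ((x3+x4)')'+((x3+x4)')'·((x1+x3')·x1)'   — complement / identity
    = ((x3+x4)')'+((x3+x4)')'·x1'   — absorption
    = ((x3+x4)')'   — absorption
    = x3+x4   — double negation
Both reduce to x3+x4, so they are equivalent.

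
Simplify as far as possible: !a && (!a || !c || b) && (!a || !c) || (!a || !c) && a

!a && (!a || !c || b) && (!a || !c) || (!a || !c) && a
= !a && (!a || !c) || (!a || !c) && a   — absorption
= !a || !c   — distribution

!a || !c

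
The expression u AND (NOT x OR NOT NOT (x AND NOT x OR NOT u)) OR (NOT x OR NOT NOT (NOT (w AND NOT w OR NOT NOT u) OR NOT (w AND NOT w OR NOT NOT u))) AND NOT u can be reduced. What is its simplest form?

u AND (NOT x OR NOT NOT (x AND NOT x OR NOT u)) OR (NOT x OR NOT NOT (NOT (w AND NOT w OR NOT NOT u) OR NOT (w AND NOT w OR NOT NOT u))) AND NOT u
= u AND (NOT x OR NOT NOT (x AND NOT x OR NOT u)) OR (NOT x OR NOT NOT NOT (w AND NOT w OR NOT NOT u)) AND NOT u   — idempotence
= u AND (NOT x OR NOT NOT (x AND NOT x OR NOT u)) OR (NOT x OR NOT (w AND NOT w OR NOT NOT u)) AND NOT u   — double negation
= u AND (NOT x OR NOT NOT NOT u) OR (NOT x OR NOT (w AND NOT w OR NOT NOT u)) AND NOT u   — complement / identity
= u AND (NOT x OR NOT NOT NOT u) OR (NOT x OR NOT NOT NOT u) AND NOT u   — complement / identity
= NOT x OR NOT NOT NOT u   — distribution
= NOT x OR NOT u   — double negation

NOT x OR NOT u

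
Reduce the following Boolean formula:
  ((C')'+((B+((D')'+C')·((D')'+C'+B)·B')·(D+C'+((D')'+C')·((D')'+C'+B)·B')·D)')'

((C')'+((B+((D')'+C')·((D')'+C'+B)·B')·(D+C'+((D')'+C')·((D')'+C'+B)·B')·D)')'
= ((C')'+((((D')'+C')·((D')'+C'+B)·B'+B·(D+C'))·D)')'
= ((C')'+((((D')'+C')·B'+B·(D+C'))·D)')'
= ((C')'+(((D+C')·B'+B·(D+C'))·D)')'
= C'·((D+C')·B'+B·(D+C'))·D
= C'·(D+C')·D
= C'·D

C'·D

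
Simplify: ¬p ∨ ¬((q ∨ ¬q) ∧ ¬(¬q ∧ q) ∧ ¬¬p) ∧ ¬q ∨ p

True

¬p ∨ ¬((q ∨ ¬q) ∧ ¬(¬q ∧ q) ∧ ¬¬p) ∧ ¬q ∨ p
= ¬p ∨ ¬(¬(¬q ∧ q) ∧ ¬¬p) ∧ ¬q ∨ p   [complement / identity]
= ¬p ∨ (¬q ∧ q ∨ ¬p) ∧ ¬q ∨ p   [De Morgan]
= ¬p ∨ ¬p ∧ ¬q ∨ p   [complement / identity]
= ¬p ∨ p   [absorption]
= True   [complement]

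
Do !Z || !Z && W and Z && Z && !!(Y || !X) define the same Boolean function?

No

E1: !Z || !Z && W
    = !Z
E2: Z && Z && !!(Y || !X)
    = Z && Z && (Y || !X)
    = Z && (Y || !X)
These differ: at W=0, X=0, Y=0, Z=0, E1 = 1 but E2 = 0.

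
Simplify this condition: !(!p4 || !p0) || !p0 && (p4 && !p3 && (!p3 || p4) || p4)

p4

!(!p4 || !p0) || !p0 && (p4 && !p3 && (!p3 || p4) || p4)
= !(!p4 || !p0) || !p0 && (p4 && !p3 || p4)   (absorption)
= p4 && p0 || !p0 && (p4 && !p3 || p4)   (De Morgan)
= p4 && p0 || !p0 && p4   (absorption)
= p4   (distribution)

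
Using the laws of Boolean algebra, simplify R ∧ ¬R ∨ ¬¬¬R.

¬R

R ∧ ¬R ∨ ¬¬¬R
= R ∧ ¬R ∨ ¬R   (double negation)
= ¬R   (complement / identity)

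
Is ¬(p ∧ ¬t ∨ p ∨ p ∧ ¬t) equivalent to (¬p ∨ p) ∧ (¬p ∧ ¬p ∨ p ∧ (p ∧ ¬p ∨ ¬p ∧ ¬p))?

Yes

E1: ¬(p ∧ ¬t ∨ p ∨ p ∧ ¬t)
    = ¬(p ∨ p ∧ ¬t)   (absorption)
    = ¬p   (absorption)
E2: (¬p ∨ p) ∧ (¬p ∧ ¬p ∨ p ∧ (p ∧ ¬p ∨ ¬p ∧ ¬p))
    = (¬p ∨ p) ∧ (¬p ∧ ¬p ∨ p ∧ ¬p)   (distribution)
    = ¬p ∧ ¬p ∨ p ∧ ¬p   (complement / identity)
    = ¬p   (distribution)
Both reduce to ¬p, so they are equivalent.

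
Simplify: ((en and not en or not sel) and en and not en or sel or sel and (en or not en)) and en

((en and not en or not sel) and en and not en or sel or sel and (en or not en)) and en
= (en and not en or sel or sel and (en or not en)) and en   — absorption
= (en and not en or sel or sel) and en   — complement / identity
= (sel or sel) and en   — complement / identity
= sel and en   — idempotence

sel and en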